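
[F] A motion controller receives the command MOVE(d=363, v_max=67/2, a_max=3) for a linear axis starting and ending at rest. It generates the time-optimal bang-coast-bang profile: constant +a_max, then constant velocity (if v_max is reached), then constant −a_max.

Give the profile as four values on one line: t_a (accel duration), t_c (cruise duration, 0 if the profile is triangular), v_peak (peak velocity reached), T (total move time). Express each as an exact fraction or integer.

t_a=11 t_c=0 v_peak=33 T=22

v_max²/a_max = (67/2)²/3 = 4489/12
363 < 4489/12 → triangular
v_peak = √(363·3) = √1089 = 33
t_a = 33/3 = 11; t_c = 0
T = 2·11 = 22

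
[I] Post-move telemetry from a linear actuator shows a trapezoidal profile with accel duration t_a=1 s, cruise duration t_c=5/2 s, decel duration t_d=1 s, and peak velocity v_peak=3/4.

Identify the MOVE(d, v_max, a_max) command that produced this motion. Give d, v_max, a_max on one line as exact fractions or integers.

a_max = (3/4)/1 = 3/4
d_a = ½·3/4·1 = 3/8; d_c = 3/4·5/2 = 15/8
d = 2·3/8 + 15/8 = 21/8
t_c = 5/2 > 0 ⇒ limit active, v_max = 3/4

d=21/8 v_max=3/4 a_max=3/4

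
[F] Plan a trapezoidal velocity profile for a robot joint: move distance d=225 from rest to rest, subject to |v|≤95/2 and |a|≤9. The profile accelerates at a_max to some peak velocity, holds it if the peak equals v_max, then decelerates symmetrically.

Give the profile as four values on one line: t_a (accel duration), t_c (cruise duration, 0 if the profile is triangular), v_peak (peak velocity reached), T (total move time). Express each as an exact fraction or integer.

v_max²/a_max = (95/2)²/9 = 9025/36
225 < 9025/36 → triangular
v_peak = √(225·9) = √2025 = 45
t_a = 45/9 = 5; t_c = 0
T = 2·5 = 10

t_a=5 t_c=0 v_peak=45 T=10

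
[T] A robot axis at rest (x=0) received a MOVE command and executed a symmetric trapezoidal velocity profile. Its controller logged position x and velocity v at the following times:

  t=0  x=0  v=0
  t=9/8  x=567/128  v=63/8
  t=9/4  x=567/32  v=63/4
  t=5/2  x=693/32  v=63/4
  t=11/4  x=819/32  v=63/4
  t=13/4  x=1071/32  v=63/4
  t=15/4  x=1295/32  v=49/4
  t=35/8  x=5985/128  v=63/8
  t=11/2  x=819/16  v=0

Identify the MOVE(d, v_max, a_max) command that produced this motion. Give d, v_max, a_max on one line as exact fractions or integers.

final state: t=11/2, x=819/16, v=0 → d = 819/16
a_max = (63/8−0)/(9/8−0) = 7
max v = 63/4 over t∈[9/4,13/4] → v_max = 63/4
check: 63/4·(9/4+1) = 819/16 ✓

d=819/16 v_max=63/4 a_max=7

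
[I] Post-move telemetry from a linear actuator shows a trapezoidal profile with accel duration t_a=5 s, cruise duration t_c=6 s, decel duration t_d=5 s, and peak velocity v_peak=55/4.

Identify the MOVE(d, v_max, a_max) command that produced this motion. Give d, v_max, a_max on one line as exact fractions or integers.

d=605/4 v_max=55/4 a_max=11/4

a_max = (55/4)/5 = 11/4
d_a = ½·55/4·5 = 275/8; d_c = 55/4·6 = 165/2
d = 2·275/8 + 165/2 = 605/4
t_c = 6 > 0 → v_max = v_peak = 55/4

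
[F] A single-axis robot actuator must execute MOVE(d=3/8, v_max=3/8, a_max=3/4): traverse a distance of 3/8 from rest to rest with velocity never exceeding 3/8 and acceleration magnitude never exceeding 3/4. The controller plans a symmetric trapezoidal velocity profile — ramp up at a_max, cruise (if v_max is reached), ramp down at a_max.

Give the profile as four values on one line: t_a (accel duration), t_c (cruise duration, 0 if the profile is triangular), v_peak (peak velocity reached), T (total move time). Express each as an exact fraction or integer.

(v_max)²/a_max = (3/8)²/(3/4) = 3/16
3/8 ≥ 3/16 → trapezoidal
t_a = (3/8)/(3/4) = 1/2; v_peak = 3/8
d_cruise = 3/8 − 3/16 = 3/16; t_c = (3/16)/(3/8) = 1/2
T = 2·1/2 + 1/2 = 3/2

t_a=1/2 t_c=1/2 v_peak=3/8 T=3/2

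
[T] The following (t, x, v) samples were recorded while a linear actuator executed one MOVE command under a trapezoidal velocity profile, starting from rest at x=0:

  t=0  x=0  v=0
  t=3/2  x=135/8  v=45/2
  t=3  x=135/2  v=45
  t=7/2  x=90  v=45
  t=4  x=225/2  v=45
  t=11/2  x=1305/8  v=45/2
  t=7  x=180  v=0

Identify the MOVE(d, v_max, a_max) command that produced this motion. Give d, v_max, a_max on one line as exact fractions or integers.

final state: t=7, x=180, v=0 → d = 180
a_max = (45/2−0)/(3/2−0) = 15
max v = 45 over t∈[3,4] → v_max = 45
check: 45·(3+1) = 180 ✓

d=180 v_max=45 a_max=15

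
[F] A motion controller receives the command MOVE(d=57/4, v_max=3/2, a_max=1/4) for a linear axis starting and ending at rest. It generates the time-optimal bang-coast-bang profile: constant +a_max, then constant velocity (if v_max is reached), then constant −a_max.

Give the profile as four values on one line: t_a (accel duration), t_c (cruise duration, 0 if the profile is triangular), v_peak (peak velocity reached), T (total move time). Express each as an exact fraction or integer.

t_a=6 t_c=7/2 v_peak=3/2 T=31/2

v_max²/a_max = (3/2)²/(1/4) = 9
57/4 ≥ 9 so v_max reached
t_a = (3/2)/(1/4) = 6; v_peak = 3/2
d_cruise = 57/4 − 9 = 21/4; t_c = (21/4)/(3/2) = 7/2
T = 2·6 + 7/2 = 31/2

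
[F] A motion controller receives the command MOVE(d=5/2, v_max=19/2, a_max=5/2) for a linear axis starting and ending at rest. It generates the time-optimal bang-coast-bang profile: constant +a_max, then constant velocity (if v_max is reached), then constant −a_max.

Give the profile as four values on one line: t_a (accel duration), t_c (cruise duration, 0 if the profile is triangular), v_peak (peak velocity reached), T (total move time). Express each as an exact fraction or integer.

vₘ²/aₘ = (19/2)²/(5/2) = 361/10
5/2 < 361/10 → triangular
v_peak = √(5/2·5/2) = √(25/4) = 5/2
t_a = (5/2)/(5/2) = 1; t_c = 0
T = 2·1 = 2

t_a=1 t_c=0 v_peak=5/2 T=2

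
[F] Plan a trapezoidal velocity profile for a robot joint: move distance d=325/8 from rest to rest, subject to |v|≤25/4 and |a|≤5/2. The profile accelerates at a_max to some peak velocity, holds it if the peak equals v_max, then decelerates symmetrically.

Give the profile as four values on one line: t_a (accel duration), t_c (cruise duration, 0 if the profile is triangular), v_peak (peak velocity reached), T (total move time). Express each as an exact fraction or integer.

(v_max)²/a_max = (25/4)²/(5/2) = 125/8
325/8 ≥ 125/8 → trapezoidal
t_a = (25/4)/(5/2) = 5/2; v_peak = 25/4
d_cruise = 325/8 − 125/8 = 25; t_c = 25/(25/4) = 4
T = 2·5/2 + 4 = 9

t_a=5/2 t_c=4 v_peak=25/4 T=9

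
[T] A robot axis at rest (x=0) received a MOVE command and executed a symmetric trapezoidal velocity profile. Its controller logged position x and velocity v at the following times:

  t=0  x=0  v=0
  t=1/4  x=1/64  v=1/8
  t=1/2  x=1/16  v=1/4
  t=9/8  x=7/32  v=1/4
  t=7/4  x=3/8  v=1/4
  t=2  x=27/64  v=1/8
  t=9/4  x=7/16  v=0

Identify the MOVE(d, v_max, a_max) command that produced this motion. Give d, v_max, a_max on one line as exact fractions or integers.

d=7/16 v_max=1/4 a_max=1/2

final state: t=9/4, x=7/16, v=0 → d = 7/16
a_max = (1/8−0)/(1/4−0) = 1/2
max v = 1/4 over t∈[1/2,7/4] → v_max = 1/4
check: 1/4·(1/2+5/4) = 7/16 ✓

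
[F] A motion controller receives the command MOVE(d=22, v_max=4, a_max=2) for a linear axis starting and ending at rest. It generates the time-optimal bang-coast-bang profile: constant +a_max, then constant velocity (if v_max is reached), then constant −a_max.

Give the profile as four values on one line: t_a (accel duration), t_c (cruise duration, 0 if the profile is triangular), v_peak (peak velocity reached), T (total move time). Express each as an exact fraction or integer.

v_max²/a_max = 4²/2 = 8
22 ≥ 8 so v_max reached
t_a = 4/2 = 2; v_peak = 4
d_cruise = 22 − 8 = 14; t_c = 14/4 = 7/2
T = 2·2 + 7/2 = 15/2

t_a=2 t_c=7/2 v_peak=4 T=15/2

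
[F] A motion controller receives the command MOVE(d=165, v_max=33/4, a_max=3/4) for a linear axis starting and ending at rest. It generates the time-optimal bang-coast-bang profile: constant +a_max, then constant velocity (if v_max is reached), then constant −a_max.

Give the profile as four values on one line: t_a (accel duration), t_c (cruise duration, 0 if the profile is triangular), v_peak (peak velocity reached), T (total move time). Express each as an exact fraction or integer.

(v_max)²/a_max = (33/4)²/(3/4) = 363/4
165 ≥ 363/4 so v_max reached
t_a = (33/4)/(3/4) = 11; v_peak = 33/4
d_cruise = 165 − 363/4 = 297/4; t_c = (297/4)/(33/4) = 9
T = 2·11 + 9 = 31

t_a=11 t_c=9 v_peak=33/4 T=31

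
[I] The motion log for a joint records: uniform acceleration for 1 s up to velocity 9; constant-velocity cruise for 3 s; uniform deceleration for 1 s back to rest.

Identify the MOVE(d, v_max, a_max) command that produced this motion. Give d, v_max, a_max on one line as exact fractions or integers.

d=36 v_max=9 a_max=9

a_max = 9/1 = 9
d_a = ½·9·1 = 9/2; d_c = 9·3 = 27
d = 2·9/2 + 27 = 36
t_c = 3 > 0 so v_max = 9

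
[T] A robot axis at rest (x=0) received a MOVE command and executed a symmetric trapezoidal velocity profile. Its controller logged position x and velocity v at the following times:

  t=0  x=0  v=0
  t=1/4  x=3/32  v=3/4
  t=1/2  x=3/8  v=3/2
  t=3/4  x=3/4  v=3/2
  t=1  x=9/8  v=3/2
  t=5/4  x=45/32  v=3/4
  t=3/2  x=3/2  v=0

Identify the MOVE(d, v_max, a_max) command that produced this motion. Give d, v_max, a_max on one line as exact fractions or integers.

d=3/2 v_max=3/2 a_max=3

final state: t=3/2, x=3/2, v=0 → d = 3/2
a_max = (3/4−0)/(1/4−0) = 3
max v = 3/2 over t∈[1/2,1] → v_max = 3/2
check: 3/2·(1/2+1/2) = 3/2 ✓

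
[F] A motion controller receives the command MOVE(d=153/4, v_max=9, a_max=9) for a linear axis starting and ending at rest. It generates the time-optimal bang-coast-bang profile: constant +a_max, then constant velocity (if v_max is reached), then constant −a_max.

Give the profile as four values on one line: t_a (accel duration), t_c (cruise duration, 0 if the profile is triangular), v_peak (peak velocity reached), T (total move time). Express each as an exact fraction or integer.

(v_max)²/a_max = 9²/9 = 9
153/4 ≥ 9 ⇒ cruise phase
t_a = 9/9 = 1; v_peak = 9
d_cruise = 153/4 − 9 = 117/4; t_c = (117/4)/9 = 13/4
T = 2·1 + 13/4 = 21/4

t_a=1 t_c=13/4 v_peak=9 T=21/4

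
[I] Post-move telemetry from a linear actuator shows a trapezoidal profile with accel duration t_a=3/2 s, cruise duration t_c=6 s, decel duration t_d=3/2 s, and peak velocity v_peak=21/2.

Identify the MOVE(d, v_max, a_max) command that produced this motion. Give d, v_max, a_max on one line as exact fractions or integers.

a_max = (21/2)/(3/2) = 7
d_a = ½·21/2·3/2 = 63/8; d_c = 21/2·6 = 63
d = 2·63/8 + 63 = 315/4
t_c = 6 > 0 so v_max = 21/2

d=315/4 v_max=21/2 a_max=7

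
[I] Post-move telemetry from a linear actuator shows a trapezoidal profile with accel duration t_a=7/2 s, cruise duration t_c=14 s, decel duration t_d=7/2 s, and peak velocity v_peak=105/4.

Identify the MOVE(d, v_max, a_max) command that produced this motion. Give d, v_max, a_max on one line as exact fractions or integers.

a_max = (105/4)/(7/2) = 15/2
d_a = ½·105/4·7/2 = 735/16; d_c = 105/4·14 = 735/2
d = 2·735/16 + 735/2 = 3675/8
t_c = 14 > 0 → v_max = v_peak = 105/4

d=3675/8 v_max=105/4 a_max=15/2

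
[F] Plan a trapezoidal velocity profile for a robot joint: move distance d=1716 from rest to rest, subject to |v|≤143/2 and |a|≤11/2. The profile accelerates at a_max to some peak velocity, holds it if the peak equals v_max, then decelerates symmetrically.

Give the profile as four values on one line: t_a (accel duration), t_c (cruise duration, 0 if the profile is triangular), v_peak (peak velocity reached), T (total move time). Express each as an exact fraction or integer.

t_a=13 t_c=11 v_peak=143/2 T=37

v_max²/a_max = (143/2)²/(11/2) = 1859/2
1716 ≥ 1859/2 → trapezoidal
t_a = (143/2)/(11/2) = 13; v_peak = 143/2
d_cruise = 1716 − 1859/2 = 1573/2; t_c = (1573/2)/(143/2) = 11
T = 2·13 + 11 = 37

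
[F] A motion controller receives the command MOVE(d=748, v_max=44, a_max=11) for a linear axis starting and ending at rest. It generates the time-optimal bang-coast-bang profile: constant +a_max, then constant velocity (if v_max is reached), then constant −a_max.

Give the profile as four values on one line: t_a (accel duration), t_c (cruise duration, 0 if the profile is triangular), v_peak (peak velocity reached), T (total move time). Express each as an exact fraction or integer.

(v_max)²/a_max = 44²/11 = 176
748 ≥ 176 ⇒ cruise phase
t_a = 44/11 = 4; v_peak = 44
d_cruise = 748 − 176 = 572; t_c = 572/44 = 13
T = 2·4 + 13 = 21

t_a=4 t_c=13 v_peak=44 T=21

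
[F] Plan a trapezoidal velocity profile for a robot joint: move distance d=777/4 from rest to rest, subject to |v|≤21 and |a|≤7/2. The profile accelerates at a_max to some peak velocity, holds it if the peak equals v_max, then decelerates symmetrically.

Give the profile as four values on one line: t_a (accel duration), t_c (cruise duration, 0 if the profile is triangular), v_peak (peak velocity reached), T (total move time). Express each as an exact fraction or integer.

t_a=6 t_c=13/4 v_peak=21 T=61/4

(v_max)²/a_max = 21²/(7/2) = 126
777/4 ≥ 126 → trapezoidal
t_a = 21/(7/2) = 6; v_peak = 21
d_cruise = 777/4 − 126 = 273/4; t_c = (273/4)/21 = 13/4
T = 2·6 + 13/4 = 61/4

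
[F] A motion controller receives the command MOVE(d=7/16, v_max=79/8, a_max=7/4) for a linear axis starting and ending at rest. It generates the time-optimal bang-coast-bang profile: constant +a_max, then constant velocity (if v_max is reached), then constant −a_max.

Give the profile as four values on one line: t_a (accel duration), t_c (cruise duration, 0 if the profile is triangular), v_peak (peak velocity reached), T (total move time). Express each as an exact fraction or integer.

vₘ²/aₘ = (79/8)²/(7/4) = 6241/112
7/16 < 6241/112 → triangular
v_peak = √(7/16·7/4) = √(49/64) = 7/8
t_a = (7/8)/(7/4) = 1/2; t_c = 0
T = 2·1/2 = 1

t_a=1/2 t_c=0 v_peak=7/8 T=1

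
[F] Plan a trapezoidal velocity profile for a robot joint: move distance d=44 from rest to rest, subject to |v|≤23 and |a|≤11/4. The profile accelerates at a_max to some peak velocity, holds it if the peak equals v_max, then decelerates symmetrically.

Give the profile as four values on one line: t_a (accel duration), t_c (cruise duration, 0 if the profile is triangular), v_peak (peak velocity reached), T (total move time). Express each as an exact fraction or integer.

v_max²/a_max = 23²/(11/4) = 2116/11
44 < 2116/11 → triangular
v_peak = √(44·11/4) = √121 = 11
t_a = 11/(11/4) = 4; t_c = 0
T = 2·4 = 8

t_a=4 t_c=0 v_peak=11 T=8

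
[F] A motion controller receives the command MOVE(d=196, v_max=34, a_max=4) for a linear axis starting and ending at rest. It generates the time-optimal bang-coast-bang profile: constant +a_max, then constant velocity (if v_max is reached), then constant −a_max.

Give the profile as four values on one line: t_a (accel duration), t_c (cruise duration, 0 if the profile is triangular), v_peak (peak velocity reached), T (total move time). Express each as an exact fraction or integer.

t_a=7 t_c=0 v_peak=28 T=14

(v_max)²/a_max = 34²/4 = 289
196 < 289 → triangular
v_peak = √(196·4) = √784 = 28
t_a = 28/4 = 7; t_c = 0
T = 2·7 = 14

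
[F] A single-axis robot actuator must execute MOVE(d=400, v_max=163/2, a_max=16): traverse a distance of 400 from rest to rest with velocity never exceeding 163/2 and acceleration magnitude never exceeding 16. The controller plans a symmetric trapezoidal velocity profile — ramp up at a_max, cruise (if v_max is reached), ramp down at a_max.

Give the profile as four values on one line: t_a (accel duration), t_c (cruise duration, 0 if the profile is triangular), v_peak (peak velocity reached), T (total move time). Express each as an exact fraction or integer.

vₘ²/aₘ = (163/2)²/16 = 26569/64
400 < 26569/64 → triangular
v_peak = √(400·16) = √6400 = 80
t_a = 80/16 = 5; t_c = 0
T = 2·5 = 10

t_a=5 t_c=0 v_peak=80 T=10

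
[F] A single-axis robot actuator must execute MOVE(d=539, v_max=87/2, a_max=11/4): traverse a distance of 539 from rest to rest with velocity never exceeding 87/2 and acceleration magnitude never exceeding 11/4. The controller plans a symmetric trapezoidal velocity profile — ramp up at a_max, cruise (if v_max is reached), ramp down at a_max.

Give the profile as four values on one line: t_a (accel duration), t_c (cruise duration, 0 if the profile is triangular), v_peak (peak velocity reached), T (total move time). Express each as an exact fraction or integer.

t_a=14 t_c=0 v_peak=77/2 T=28

(v_max)²/a_max = (87/2)²/(11/4) = 7569/11
539 < 7569/11 ⇒ no cruise
v_peak = √(539·11/4) = √(5929/4) = 77/2
t_a = (77/2)/(11/4) = 14; t_c = 0
T = 2·14 = 28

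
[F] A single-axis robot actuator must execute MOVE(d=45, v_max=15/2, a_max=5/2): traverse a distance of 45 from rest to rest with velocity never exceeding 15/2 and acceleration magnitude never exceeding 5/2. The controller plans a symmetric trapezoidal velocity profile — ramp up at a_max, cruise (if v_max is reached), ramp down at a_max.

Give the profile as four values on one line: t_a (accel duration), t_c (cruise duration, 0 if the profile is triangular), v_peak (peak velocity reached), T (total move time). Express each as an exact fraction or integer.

t_a=3 t_c=3 v_peak=15/2 T=9

v_max²/a_max = (15/2)²/(5/2) = 45/2
45 ≥ 45/2 → trapezoidal
t_a = (15/2)/(5/2) = 3; v_peak = 15/2
d_cruise = 45 − 45/2 = 45/2; t_c = (45/2)/(15/2) = 3
T = 2·3 + 3 = 9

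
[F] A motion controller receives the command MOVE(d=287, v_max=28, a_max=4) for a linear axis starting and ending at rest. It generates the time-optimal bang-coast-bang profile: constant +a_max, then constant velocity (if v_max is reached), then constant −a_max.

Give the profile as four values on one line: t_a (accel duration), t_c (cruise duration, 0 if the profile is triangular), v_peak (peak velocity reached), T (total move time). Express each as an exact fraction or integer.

t_a=7 t_c=13/4 v_peak=28 T=69/4

v_max²/a_max = 28²/4 = 196
287 ≥ 196 so v_max reached
t_a = 28/4 = 7; v_peak = 28
d_cruise = 287 − 196 = 91; t_c = 91/28 = 13/4
T = 2·7 + 13/4 = 69/4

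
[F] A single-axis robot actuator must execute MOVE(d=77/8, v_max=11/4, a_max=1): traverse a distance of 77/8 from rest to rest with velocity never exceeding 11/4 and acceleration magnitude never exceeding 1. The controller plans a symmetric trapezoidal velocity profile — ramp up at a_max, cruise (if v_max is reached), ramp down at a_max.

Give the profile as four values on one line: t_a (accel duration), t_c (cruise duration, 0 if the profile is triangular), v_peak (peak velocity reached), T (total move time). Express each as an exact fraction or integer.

t_a=11/4 t_c=3/4 v_peak=11/4 T=25/4

v_max²/a_max = (11/4)²/1 = 121/16
77/8 ≥ 121/16 → trapezoidal
t_a = (11/4)/1 = 11/4; v_peak = 11/4
d_cruise = 77/8 − 121/16 = 33/16; t_c = (33/16)/(11/4) = 3/4
T = 2·11/4 + 3/4 = 25/4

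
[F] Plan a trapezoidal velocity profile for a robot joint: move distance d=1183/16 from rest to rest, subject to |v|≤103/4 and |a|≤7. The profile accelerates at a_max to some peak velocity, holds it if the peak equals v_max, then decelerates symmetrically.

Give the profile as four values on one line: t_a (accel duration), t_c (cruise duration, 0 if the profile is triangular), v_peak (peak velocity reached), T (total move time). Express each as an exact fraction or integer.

vₘ²/aₘ = (103/4)²/7 = 10609/112
1183/16 < 10609/112 ⇒ no cruise
v_peak = √(1183/16·7) = √(8281/16) = 91/4
t_a = (91/4)/7 = 13/4; t_c = 0
T = 2·13/4 = 13/2

t_a=13/4 t_c=0 v_peak=91/4 T=13/2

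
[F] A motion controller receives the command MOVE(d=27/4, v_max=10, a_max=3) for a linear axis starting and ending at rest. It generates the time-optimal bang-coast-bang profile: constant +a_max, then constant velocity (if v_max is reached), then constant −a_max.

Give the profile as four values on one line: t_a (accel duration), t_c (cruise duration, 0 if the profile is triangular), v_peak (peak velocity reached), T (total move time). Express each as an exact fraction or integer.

vₘ²/aₘ = 10²/3 = 100/3
27/4 < 100/3 ⇒ no cruise
v_peak = √(27/4·3) = √(81/4) = 9/2
t_a = (9/2)/3 = 3/2; t_c = 0
T = 2·3/2 = 3

t_a=3/2 t_c=0 v_peak=9/2 T=3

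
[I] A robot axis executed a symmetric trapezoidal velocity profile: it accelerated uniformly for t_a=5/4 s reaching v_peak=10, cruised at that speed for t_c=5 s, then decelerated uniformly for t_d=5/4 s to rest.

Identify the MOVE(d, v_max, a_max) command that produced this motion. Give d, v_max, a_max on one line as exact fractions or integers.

d=125/2 v_max=10 a_max=8

a_max = 10/(5/4) = 8
d_a = ½·10·5/4 = 25/4; d_c = 10·5 = 50
d = 2·25/4 + 50 = 125/2
t_c = 5 > 0 → v_max = v_peak = 10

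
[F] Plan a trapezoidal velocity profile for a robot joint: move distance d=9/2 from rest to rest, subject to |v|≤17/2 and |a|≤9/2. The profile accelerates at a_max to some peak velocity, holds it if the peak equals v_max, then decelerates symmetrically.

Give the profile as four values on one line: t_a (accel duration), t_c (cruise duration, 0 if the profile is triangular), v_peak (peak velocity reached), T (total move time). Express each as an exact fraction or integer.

t_a=1 t_c=0 v_peak=9/2 T=2

(v_max)²/a_max = (17/2)²/(9/2) = 289/18
9/2 < 289/18 so t_c = 0
v_peak = √(9/2·9/2) = √(81/4) = 9/2
t_a = (9/2)/(9/2) = 1; t_c = 0
T = 2·1 = 2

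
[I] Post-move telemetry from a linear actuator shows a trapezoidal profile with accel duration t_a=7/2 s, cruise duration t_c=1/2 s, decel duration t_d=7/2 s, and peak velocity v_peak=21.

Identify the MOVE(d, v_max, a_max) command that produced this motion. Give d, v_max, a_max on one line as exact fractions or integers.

d=84 v_max=21 a_max=6

a_max = 21/(7/2) = 6
d_a = ½·21·7/2 = 147/4; d_c = 21·1/2 = 21/2
d = 2·147/4 + 21/2 = 84
t_c = 1/2 > 0 ⇒ limit active, v_max = 21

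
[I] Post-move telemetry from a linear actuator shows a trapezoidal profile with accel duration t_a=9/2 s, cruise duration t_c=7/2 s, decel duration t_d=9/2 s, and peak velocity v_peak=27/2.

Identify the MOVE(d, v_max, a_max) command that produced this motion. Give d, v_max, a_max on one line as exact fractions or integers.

d=108 v_max=27/2 a_max=3

a_max = (27/2)/(9/2) = 3
d_a = ½·27/2·9/2 = 243/8; d_c = 27/2·7/2 = 189/4
d = 2·243/8 + 189/4 = 108
t_c = 7/2 > 0 ⇒ limit active, v_max = 27/2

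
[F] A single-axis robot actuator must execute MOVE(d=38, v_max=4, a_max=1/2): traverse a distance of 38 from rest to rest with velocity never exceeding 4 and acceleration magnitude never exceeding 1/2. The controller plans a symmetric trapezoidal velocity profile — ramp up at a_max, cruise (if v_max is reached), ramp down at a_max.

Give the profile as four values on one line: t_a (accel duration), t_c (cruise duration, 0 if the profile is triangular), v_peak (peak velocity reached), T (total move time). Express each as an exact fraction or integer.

t_a=8 t_c=3/2 v_peak=4 T=35/2

(v_max)²/a_max = 4²/(1/2) = 32
38 ≥ 32 → trapezoidal
t_a = 4/(1/2) = 8; v_peak = 4
d_cruise = 38 − 32 = 6; t_c = 6/4 = 3/2
T = 2·8 + 3/2 = 35/2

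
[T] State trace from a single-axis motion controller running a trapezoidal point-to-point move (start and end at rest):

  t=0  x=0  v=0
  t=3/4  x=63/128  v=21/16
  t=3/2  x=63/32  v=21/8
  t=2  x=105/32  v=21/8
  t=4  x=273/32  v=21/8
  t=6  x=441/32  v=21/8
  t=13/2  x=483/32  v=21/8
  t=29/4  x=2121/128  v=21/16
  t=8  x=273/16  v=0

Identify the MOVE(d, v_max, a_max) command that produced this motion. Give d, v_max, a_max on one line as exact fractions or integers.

d=273/16 v_max=21/8 a_max=7/4

final state: t=8, x=273/16, v=0 → d = 273/16
a_max = (21/16−0)/(3/4−0) = 7/4
max v = 21/8 over t∈[3/2,13/2] → v_max = 21/8
check: 21/8·(3/2+5) = 273/16 ✓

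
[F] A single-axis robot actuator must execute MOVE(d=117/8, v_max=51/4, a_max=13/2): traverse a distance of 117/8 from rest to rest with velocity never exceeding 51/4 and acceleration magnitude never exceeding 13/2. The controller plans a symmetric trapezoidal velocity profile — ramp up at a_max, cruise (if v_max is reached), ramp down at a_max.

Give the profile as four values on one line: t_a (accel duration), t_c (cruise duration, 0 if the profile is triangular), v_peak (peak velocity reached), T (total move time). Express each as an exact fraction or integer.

t_a=3/2 t_c=0 v_peak=39/4 T=3

v_max²/a_max = (51/4)²/(13/2) = 2601/104
117/8 < 2601/104 ⇒ no cruise
v_peak = √(117/8·13/2) = √(1521/16) = 39/4
t_a = (39/4)/(13/2) = 3/2; t_c = 0
T = 2·3/2 = 3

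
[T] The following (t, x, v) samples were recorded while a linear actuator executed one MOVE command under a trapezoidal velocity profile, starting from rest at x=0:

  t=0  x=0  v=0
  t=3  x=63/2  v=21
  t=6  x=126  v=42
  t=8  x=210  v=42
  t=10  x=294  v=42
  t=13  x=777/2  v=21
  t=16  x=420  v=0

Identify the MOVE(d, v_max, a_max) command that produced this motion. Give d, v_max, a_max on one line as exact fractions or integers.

final state: t=16, x=420, v=0 → d = 420
a_max = (21−0)/(3−0) = 7
max v = 42 over t∈[6,10] → v_max = 42
check: 42·(6+4) = 420 ✓

d=420 v_max=42 a_max=7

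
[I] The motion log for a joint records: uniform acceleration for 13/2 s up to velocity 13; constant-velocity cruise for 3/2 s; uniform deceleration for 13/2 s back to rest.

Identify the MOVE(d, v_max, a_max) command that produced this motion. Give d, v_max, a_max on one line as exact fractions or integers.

a_max = 13/(13/2) = 2
d_a = ½·13·13/2 = 169/4; d_c = 13·3/2 = 39/2
d = 2·169/4 + 39/2 = 104
t_c = 3/2 > 0 → v_max = v_peak = 13

d=104 v_max=13 a_max=2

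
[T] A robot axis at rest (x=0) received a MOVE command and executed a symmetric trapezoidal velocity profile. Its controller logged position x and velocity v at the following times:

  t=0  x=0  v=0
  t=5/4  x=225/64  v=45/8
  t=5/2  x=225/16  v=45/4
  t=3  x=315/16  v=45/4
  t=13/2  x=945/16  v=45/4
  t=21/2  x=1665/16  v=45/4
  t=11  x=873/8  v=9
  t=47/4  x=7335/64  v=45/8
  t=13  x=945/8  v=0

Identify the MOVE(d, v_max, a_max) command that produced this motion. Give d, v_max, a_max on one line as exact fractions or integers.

d=945/8 v_max=45/4 a_max=9/2

final state: t=13, x=945/8, v=0 → d = 945/8
a_max = (45/8−0)/(5/4−0) = 9/2
max v = 45/4 over t∈[5/2,21/2] → v_max = 45/4
check: 45/4·(5/2+8) = 945/8 ✓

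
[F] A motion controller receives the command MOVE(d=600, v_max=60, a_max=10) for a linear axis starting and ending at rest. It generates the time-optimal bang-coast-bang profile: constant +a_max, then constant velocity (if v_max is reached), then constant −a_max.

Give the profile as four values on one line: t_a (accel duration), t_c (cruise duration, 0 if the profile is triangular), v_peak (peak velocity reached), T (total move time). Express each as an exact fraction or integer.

v_max²/a_max = 60²/10 = 360
600 ≥ 360 ⇒ cruise phase
t_a = 60/10 = 6; v_peak = 60
d_cruise = 600 − 360 = 240; t_c = 240/60 = 4
T = 2·6 + 4 = 16

t_a=6 t_c=4 v_peak=60 T=16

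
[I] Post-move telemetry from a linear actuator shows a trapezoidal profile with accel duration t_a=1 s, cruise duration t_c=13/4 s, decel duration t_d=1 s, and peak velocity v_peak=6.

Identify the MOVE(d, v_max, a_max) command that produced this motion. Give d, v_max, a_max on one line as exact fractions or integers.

a_max = 6/1 = 6
d_a = ½·6·1 = 3; d_c = 6·13/4 = 39/2
d = 2·3 + 39/2 = 51/2
t_c = 13/4 > 0 so v_max = 6

d=51/2 v_max=6 a_max=6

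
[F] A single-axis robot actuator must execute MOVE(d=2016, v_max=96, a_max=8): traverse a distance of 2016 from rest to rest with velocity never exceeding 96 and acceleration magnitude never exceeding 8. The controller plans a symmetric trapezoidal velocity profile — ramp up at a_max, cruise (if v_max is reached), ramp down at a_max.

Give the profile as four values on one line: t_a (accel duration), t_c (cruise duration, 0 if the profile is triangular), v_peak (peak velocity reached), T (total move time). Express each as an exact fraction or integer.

(v_max)²/a_max = 96²/8 = 1152
2016 ≥ 1152 so v_max reached
t_a = 96/8 = 12; v_peak = 96
d_cruise = 2016 − 1152 = 864; t_c = 864/96 = 9
T = 2·12 + 9 = 33

t_a=12 t_c=9 v_peak=96 T=33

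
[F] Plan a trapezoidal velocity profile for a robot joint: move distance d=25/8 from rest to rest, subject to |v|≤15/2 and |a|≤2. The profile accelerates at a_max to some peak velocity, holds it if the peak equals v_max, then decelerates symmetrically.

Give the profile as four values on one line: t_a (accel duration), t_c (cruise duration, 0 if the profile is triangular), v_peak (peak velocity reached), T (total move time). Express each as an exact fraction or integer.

t_a=5/4 t_c=0 v_peak=5/2 T=5/2

vₘ²/aₘ = (15/2)²/2 = 225/8
25/8 < 225/8 → triangular
v_peak = √(25/8·2) = √(25/4) = 5/2
t_a = (5/2)/2 = 5/4; t_c = 0
T = 2·5/4 = 5/2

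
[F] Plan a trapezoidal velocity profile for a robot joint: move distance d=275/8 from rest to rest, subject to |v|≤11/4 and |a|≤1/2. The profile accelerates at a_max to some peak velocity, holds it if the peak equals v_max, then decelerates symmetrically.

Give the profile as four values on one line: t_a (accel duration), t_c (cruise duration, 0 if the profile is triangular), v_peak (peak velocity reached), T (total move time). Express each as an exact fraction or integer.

t_a=11/2 t_c=7 v_peak=11/4 T=18

vₘ²/aₘ = (11/4)²/(1/2) = 121/8
275/8 ≥ 121/8 → trapezoidal
t_a = (11/4)/(1/2) = 11/2; v_peak = 11/4
d_cruise = 275/8 − 121/8 = 77/4; t_c = (77/4)/(11/4) = 7
T = 2·11/2 + 7 = 18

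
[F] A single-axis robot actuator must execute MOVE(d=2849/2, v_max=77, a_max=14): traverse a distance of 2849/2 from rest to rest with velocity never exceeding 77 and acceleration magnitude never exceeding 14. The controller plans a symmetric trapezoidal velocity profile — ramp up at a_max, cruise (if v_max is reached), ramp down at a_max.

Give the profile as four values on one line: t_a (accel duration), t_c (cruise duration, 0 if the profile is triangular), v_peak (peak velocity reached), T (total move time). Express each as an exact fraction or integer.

t_a=11/2 t_c=13 v_peak=77 T=24

(v_max)²/a_max = 77²/14 = 847/2
2849/2 ≥ 847/2 so v_max reached
t_a = 77/14 = 11/2; v_peak = 77
d_cruise = 2849/2 − 847/2 = 1001; t_c = 1001/77 = 13
T = 2·11/2 + 13 = 24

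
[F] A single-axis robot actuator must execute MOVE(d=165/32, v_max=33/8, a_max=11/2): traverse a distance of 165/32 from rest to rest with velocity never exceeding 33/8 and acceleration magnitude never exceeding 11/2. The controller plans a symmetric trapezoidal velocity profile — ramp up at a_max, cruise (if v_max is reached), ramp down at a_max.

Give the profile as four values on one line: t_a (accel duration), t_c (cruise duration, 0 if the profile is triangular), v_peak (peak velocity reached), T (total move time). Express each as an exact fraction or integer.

t_a=3/4 t_c=1/2 v_peak=33/8 T=2

vₘ²/aₘ = (33/8)²/(11/2) = 99/32
165/32 ≥ 99/32 so v_max reached
t_a = (33/8)/(11/2) = 3/4; v_peak = 33/8
d_cruise = 165/32 − 99/32 = 33/16; t_c = (33/16)/(33/8) = 1/2
T = 2·3/4 + 1/2 = 2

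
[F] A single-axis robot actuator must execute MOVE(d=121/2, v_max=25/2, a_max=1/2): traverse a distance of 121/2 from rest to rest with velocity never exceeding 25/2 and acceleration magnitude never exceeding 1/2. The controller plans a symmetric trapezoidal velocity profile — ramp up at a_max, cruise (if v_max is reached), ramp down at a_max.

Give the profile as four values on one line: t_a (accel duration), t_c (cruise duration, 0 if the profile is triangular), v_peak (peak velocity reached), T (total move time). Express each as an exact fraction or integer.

vₘ²/aₘ = (25/2)²/(1/2) = 625/2
121/2 < 625/2 ⇒ no cruise
v_peak = √(121/2·1/2) = √(121/4) = 11/2
t_a = (11/2)/(1/2) = 11; t_c = 0
T = 2·11 = 22

t_a=11 t_c=0 v_peak=11/2 T=22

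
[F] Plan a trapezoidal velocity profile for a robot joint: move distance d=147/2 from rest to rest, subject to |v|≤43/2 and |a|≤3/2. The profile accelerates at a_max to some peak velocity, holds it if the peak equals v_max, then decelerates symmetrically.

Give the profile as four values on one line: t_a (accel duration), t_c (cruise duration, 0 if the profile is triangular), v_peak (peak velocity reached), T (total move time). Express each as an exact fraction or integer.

v_max²/a_max = (43/2)²/(3/2) = 1849/6
147/2 < 1849/6 so t_c = 0
v_peak = √(147/2·3/2) = √(441/4) = 21/2
t_a = (21/2)/(3/2) = 7; t_c = 0
T = 2·7 = 14

t_a=7 t_c=0 v_peak=21/2 T=14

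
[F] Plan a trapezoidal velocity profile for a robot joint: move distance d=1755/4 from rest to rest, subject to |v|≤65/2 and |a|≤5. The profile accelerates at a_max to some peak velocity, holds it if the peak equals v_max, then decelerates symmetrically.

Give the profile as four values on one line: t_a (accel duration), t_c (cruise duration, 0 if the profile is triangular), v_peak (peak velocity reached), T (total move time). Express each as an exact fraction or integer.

t_a=13/2 t_c=7 v_peak=65/2 T=20

(v_max)²/a_max = (65/2)²/5 = 845/4
1755/4 ≥ 845/4 so v_max reached
t_a = (65/2)/5 = 13/2; v_peak = 65/2
d_cruise = 1755/4 − 845/4 = 455/2; t_c = (455/2)/(65/2) = 7
T = 2·13/2 + 7 = 20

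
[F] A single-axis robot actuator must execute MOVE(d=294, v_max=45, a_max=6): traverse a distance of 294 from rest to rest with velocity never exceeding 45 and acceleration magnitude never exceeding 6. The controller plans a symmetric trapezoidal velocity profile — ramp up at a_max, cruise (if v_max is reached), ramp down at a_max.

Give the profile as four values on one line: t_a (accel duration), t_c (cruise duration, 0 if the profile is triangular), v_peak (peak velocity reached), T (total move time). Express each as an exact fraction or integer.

t_a=7 t_c=0 v_peak=42 T=14

(v_max)²/a_max = 45²/6 = 675/2
294 < 675/2 → triangular
v_peak = √(294·6) = √1764 = 42
t_a = 42/6 = 7; t_c = 0
T = 2·7 = 14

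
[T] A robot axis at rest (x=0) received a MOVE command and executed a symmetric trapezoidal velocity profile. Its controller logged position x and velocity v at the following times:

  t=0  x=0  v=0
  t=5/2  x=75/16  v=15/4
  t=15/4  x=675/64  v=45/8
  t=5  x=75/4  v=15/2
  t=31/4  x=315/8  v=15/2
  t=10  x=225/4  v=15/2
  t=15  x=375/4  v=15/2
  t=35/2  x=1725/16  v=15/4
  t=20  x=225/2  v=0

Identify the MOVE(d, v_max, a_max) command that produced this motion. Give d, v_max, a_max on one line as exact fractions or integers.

d=225/2 v_max=15/2 a_max=3/2

final state: t=20, x=225/2, v=0 → d = 225/2
a_max = (15/4−0)/(5/2−0) = 3/2
max v = 15/2 over t∈[5,15] → v_max = 15/2
check: 15/2·(5+10) = 225/2 ✓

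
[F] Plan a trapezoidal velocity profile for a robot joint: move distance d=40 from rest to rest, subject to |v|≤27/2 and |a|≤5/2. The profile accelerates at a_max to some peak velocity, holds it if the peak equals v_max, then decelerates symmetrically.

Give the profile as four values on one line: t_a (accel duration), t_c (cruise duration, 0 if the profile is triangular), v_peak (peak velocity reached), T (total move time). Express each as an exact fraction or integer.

(v_max)²/a_max = (27/2)²/(5/2) = 729/10
40 < 729/10 → triangular
v_peak = √(40·5/2) = √100 = 10
t_a = 10/(5/2) = 4; t_c = 0
T = 2·4 = 8

t_a=4 t_c=0 v_peak=10 T=8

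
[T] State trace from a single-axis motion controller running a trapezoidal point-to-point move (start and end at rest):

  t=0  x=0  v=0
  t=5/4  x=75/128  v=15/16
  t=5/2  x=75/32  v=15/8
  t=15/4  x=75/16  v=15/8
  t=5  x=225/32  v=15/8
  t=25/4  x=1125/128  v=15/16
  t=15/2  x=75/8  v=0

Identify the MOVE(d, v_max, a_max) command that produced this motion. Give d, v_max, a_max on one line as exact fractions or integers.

d=75/8 v_max=15/8 a_max=3/4

final state: t=15/2, x=75/8, v=0 → d = 75/8
a_max = (15/16−0)/(5/4−0) = 3/4
max v = 15/8 over t∈[5/2,5] → v_max = 15/8
check: 15/8·(5/2+5/2) = 75/8 ✓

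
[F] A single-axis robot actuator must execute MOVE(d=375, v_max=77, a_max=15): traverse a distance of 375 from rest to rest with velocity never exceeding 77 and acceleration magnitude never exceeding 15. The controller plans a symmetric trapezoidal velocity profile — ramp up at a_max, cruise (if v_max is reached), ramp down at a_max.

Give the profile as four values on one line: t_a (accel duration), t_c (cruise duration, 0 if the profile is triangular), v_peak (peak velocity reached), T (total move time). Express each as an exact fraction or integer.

(v_max)²/a_max = 77²/15 = 5929/15
375 < 5929/15 ⇒ no cruise
v_peak = √(375·15) = √5625 = 75
t_a = 75/15 = 5; t_c = 0
T = 2·5 = 10

t_a=5 t_c=0 v_peak=75 T=10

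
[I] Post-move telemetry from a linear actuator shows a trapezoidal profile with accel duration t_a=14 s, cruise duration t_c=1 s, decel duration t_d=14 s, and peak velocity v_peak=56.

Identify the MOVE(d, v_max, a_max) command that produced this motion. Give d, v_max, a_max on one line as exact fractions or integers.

a_max = 56/14 = 4
d_a = ½·56·14 = 392; d_c = 56·1 = 56
d = 2·392 + 56 = 840
t_c = 1 > 0 ⇒ limit active, v_max = 56

d=840 v_max=56 a_max=4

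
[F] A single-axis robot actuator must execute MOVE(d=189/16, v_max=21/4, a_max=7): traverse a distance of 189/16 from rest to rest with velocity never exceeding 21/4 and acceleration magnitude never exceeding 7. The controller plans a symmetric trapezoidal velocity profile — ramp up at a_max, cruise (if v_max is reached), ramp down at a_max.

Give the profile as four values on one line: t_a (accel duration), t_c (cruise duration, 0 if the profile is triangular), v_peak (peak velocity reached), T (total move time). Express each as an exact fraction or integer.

v_max²/a_max = (21/4)²/7 = 63/16
189/16 ≥ 63/16 ⇒ cruise phase
t_a = (21/4)/7 = 3/4; v_peak = 21/4
d_cruise = 189/16 − 63/16 = 63/8; t_c = (63/8)/(21/4) = 3/2
T = 2·3/4 + 3/2 = 3

t_a=3/4 t_c=3/2 v_peak=21/4 T=3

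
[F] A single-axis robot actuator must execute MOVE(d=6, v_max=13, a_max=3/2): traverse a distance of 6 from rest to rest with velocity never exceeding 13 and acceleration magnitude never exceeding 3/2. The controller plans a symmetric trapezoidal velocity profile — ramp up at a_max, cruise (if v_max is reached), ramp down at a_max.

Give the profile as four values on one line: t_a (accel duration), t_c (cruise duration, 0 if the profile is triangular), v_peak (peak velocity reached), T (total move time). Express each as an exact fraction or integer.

(v_max)²/a_max = 13²/(3/2) = 338/3
6 < 338/3 → triangular
v_peak = √(6·3/2) = √9 = 3
t_a = 3/(3/2) = 2; t_c = 0
T = 2·2 = 4

t_a=2 t_c=0 v_peak=3 T=4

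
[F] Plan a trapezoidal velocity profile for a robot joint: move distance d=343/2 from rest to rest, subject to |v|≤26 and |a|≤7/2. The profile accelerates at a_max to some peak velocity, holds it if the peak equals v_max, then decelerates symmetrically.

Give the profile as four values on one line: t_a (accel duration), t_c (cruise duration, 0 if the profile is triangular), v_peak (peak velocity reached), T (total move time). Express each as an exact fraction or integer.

vₘ²/aₘ = 26²/(7/2) = 1352/7
343/2 < 1352/7 → triangular
v_peak = √(343/2·7/2) = √(2401/4) = 49/2
t_a = (49/2)/(7/2) = 7; t_c = 0
T = 2·7 = 14

t_a=7 t_c=0 v_peak=49/2 T=14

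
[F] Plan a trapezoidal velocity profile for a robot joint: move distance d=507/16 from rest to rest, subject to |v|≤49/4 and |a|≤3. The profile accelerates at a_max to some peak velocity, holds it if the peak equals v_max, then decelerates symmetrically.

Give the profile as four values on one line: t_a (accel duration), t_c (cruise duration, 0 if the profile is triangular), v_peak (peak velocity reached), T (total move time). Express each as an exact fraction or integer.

v_max²/a_max = (49/4)²/3 = 2401/48
507/16 < 2401/48 ⇒ no cruise
v_peak = √(507/16·3) = √(1521/16) = 39/4
t_a = (39/4)/3 = 13/4; t_c = 0
T = 2·13/4 = 13/2

t_a=13/4 t_c=0 v_peak=39/4 T=13/2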